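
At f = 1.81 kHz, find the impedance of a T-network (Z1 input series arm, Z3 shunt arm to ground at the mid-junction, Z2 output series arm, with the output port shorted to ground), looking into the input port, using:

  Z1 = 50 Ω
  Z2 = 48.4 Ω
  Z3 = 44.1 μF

Step 1 — Angular frequency: ω = 2π·f = 2π·1810 = 1.137e+04 rad/s.
Step 2 — Component impedances:
  Z1: Z = R = 50 Ω
  Z2: Z = R = 48.4 Ω
  Z3: Z = 1/(jωC) = -j/(ω·C) = 0 - j1.994 Ω
Step 3 — With the output port shorted to ground, the output series arm Z2 runs from the junction to ground; the shunt arm Z3 also runs from the junction to ground. They appear in parallel: Z3 || Z2 = 0.082 - j1.991 Ω.
Step 4 — Series with input arm Z1: Z_in = Z1 + (Z3 || Z2) = 50.08 - j1.991 Ω = 50.12∠-2.3° Ω.

Z = 50.08 - j1.991 Ω = 50.12∠-2.3° Ω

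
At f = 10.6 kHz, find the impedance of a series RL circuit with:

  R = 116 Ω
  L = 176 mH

Step 1 — Angular frequency: ω = 2π·f = 2π·1.06e+04 = 6.66e+04 rad/s.
Step 2 — Component impedances:
  R: Z = R = 116 Ω
  L: Z = jωL = j·6.66e+04·0.176 = 0 + j1.172e+04 Ω
Step 3 — Series combination: Z_total = R + L = 116 + j1.172e+04 Ω = 1.172e+04∠89.4° Ω.

Z = 116 + j1.172e+04 Ω = 1.172e+04∠89.4° Ω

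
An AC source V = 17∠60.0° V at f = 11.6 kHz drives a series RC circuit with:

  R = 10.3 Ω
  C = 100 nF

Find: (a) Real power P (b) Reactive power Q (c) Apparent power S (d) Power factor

Step 1 — Angular frequency: ω = 2π·f = 2π·1.16e+04 = 7.288e+04 rad/s.
Step 2 — Component impedances:
  R: Z = R = 10.3 Ω
  C: Z = 1/(jωC) = -j/(ω·C) = 0 - j137.2 Ω
Step 3 — Series combination: Z_total = R + C = 10.3 - j137.2 Ω = 137.6∠-85.7° Ω.
Step 4 — Source phasor: V = 17∠60.0° V = 8.5 + j14.72 V.
Step 5 — Current: I = V / Z = -0.1021 + j0.06962 A = 0.1236∠145.7° A.
Step 6 — Complex power: S = V·I* = 0.1572 - j2.095 VA.
Step 7 — Real power: P = Re(S) = 0.1572 W.
Step 8 — Reactive power: Q = Im(S) = -2.095 VAR.
Step 9 — Apparent power: |S| = 2.1 VA.
Step 10 — Power factor: PF = P/|S| = 0.07486 (leading).

(a) P = 0.1572 W  (b) Q = -2.095 VAR  (c) S = 2.1 VA  (d) PF = 0.07486 (leading)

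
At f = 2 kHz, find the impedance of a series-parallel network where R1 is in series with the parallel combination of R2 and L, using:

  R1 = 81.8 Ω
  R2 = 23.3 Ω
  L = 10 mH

Step 1 — Angular frequency: ω = 2π·f = 2π·2000 = 1.257e+04 rad/s.
Step 2 — Component impedances:
  R1: Z = R = 81.8 Ω
  R2: Z = R = 23.3 Ω
  L: Z = jωL = j·1.257e+04·0.01 = 0 + j125.7 Ω
Step 3 — Parallel branch: R2 || L = 1/(1/R2 + 1/L) = 22.53 + j4.177 Ω.
Step 4 — Series with R1: Z_total = R1 + (R2 || L) = 104.3 + j4.177 Ω = 104.4∠2.3° Ω.

Z = 104.3 + j4.177 Ω = 104.4∠2.3° Ω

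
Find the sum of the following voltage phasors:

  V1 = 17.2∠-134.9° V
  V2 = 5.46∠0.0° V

Step 1 — Convert each phasor to rectangular form:
  V1 = 17.2·(cos(-134.9°) + j·sin(-134.9°)) = -12.14 - j12.18 V
  V2 = 5.46·(cos(0.0°) + j·sin(0.0°)) = 5.46 V
Step 2 — Sum components: V_total = -6.681 - j12.18 V.
Step 3 — Convert to polar: |V_total| = 13.9 V, ∠V_total = -118.7°.

V_total = 13.9∠-118.7° V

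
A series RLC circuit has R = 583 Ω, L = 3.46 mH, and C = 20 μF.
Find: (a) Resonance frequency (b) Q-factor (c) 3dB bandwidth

Step 1 — Resonance: ω₀ = 1/√(LC) = 1/√(0.00346·2e-05) = 3801 rad/s.
Step 2 — f₀ = ω₀/(2π) = 605 Hz.
Step 3 — Series Q: Q = ω₀L/R = 3801·0.00346/583 = 0.02256.
Step 4 — Bandwidth: Δω = ω₀/Q = 1.685e+05 rad/s; BW = Δω/(2π) = 2.682e+04 Hz.

(a) f₀ = 605 Hz  (b) Q = 0.02256  (c) BW = 2.682e+04 Hz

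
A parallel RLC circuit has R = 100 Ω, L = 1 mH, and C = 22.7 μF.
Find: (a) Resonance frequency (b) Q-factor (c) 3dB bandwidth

Step 1 — Resonance: ω₀ = 1/√(LC) = 1/√(0.001·2.27e-05) = 6637 rad/s.
Step 2 — f₀ = ω₀/(2π) = 1056 Hz.
Step 3 — Parallel Q: Q = R/(ω₀L) = 100/(6637·0.001) = 15.07.
Step 4 — Bandwidth: Δω = ω₀/Q = 440.5 rad/s; BW = Δω/(2π) = 70.11 Hz.

(a) f₀ = 1056 Hz  (b) Q = 15.07  (c) BW = 70.11 Hz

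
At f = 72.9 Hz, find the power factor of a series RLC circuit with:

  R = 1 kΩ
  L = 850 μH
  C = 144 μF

Step 1 — Angular frequency: ω = 2π·f = 2π·72.9 = 458 rad/s.
Step 2 — Component impedances:
  R: Z = R = 1000 Ω
  L: Z = jωL = j·458·0.00085 = 0 + j0.3893 Ω
  C: Z = 1/(jωC) = -j/(ω·C) = 0 - j15.16 Ω
Step 3 — Series combination: Z_total = R + L + C = 1000 - j14.77 Ω = 1000∠-0.8° Ω.
Step 4 — Power factor: PF = cos(φ) = Re(Z)/|Z| = 1000/1000.1 = 0.9999.
Step 5 — Type: Im(Z) = -14.77 ⇒ leading (phase φ = -0.8°).

PF = 0.9999 (leading, φ = -0.8°)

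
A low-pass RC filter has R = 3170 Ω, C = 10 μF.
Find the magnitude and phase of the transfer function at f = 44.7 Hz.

Step 1 — Angular frequency: ω = 2π·44.7 = 280.9 rad/s.
Step 2 — Transfer function: H(jω) = 1/(1 + jωRC).
Step 3 — Denominator: 1 + jωRC = 1 + j·280.9·3170·1e-05 = 1 + j8.903.
Step 4 — H = 0.01246 - j0.1109.
Step 5 — Magnitude: |H| = 0.1116 (-19.0 dB); phase: φ = -83.6°.

|H| = 0.1116 (-19.0 dB), φ = -83.6°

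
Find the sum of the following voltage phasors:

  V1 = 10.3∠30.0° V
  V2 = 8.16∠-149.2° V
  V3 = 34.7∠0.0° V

Step 1 — Convert each phasor to rectangular form:
  V1 = 10.3·(cos(30.0°) + j·sin(30.0°)) = 8.92 + j5.15 V
  V2 = 8.16·(cos(-149.2°) + j·sin(-149.2°)) = -7.009 - j4.178 V
  V3 = 34.7·(cos(0.0°) + j·sin(0.0°)) = 34.7 V
Step 2 — Sum components: V_total = 36.61 + j0.9717 V.
Step 3 — Convert to polar: |V_total| = 36.62 V, ∠V_total = 1.5°.

V_total = 36.62∠1.5° V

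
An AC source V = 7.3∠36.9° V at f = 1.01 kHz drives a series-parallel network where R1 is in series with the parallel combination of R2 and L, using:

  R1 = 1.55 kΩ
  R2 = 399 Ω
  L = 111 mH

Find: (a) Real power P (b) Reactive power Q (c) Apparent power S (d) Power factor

Step 1 — Angular frequency: ω = 2π·f = 2π·1010 = 6346 rad/s.
Step 2 — Component impedances:
  R1: Z = R = 1550 Ω
  R2: Z = R = 399 Ω
  L: Z = jωL = j·6346·0.111 = 0 + j704.4 Ω
Step 3 — Parallel branch: R2 || L = 1/(1/R2 + 1/L) = 302.1 + j171.1 Ω.
Step 4 — Series with R1: Z_total = R1 + (R2 || L) = 1852 + j171.1 Ω = 1860∠5.3° Ω.
Step 5 — Source phasor: V = 7.3∠36.9° V = 5.838 + j4.383 V.
Step 6 — Current: I = V / Z = 0.003342 + j0.002058 A = 0.003925∠31.6° A.
Step 7 — Complex power: S = V·I* = 0.02853 + j0.002636 VA.
Step 8 — Real power: P = Re(S) = 0.02853 W.
Step 9 — Reactive power: Q = Im(S) = 0.002636 VAR.
Step 10 — Apparent power: |S| = 0.02865 VA.
Step 11 — Power factor: PF = P/|S| = 0.9958 (lagging).

(a) P = 0.02853 W  (b) Q = 0.002636 VAR  (c) S = 0.02865 VA  (d) PF = 0.9958 (lagging)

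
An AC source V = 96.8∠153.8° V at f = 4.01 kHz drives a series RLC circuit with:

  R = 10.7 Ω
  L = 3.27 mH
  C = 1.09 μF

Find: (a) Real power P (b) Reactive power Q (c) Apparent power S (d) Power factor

Step 1 — Angular frequency: ω = 2π·f = 2π·4010 = 2.52e+04 rad/s.
Step 2 — Component impedances:
  R: Z = R = 10.7 Ω
  L: Z = jωL = j·2.52e+04·0.00327 = 0 + j82.39 Ω
  C: Z = 1/(jωC) = -j/(ω·C) = 0 - j36.41 Ω
Step 3 — Series combination: Z_total = R + L + C = 10.7 + j45.98 Ω = 47.21∠76.9° Ω.
Step 4 — Source phasor: V = 96.8∠153.8° V = -86.85 + j42.74 V.
Step 5 — Current: I = V / Z = 0.4647 + j1.997 A = 2.051∠76.9° A.
Step 6 — Complex power: S = V·I* = 44.99 + j193.3 VA.
Step 7 — Real power: P = Re(S) = 44.99 W.
Step 8 — Reactive power: Q = Im(S) = 193.3 VAR.
Step 9 — Apparent power: |S| = 198.5 VA.
Step 10 — Power factor: PF = P/|S| = 0.2267 (lagging).

(a) P = 44.99 W  (b) Q = 193.3 VAR  (c) S = 198.5 VA  (d) PF = 0.2267 (lagging)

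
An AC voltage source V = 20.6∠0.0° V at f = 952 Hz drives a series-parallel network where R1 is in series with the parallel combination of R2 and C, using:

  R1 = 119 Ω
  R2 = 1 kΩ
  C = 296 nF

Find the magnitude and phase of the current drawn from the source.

Step 1 — Angular frequency: ω = 2π·f = 2π·952 = 5982 rad/s.
Step 2 — Component impedances:
  R1: Z = R = 119 Ω
  R2: Z = R = 1000 Ω
  C: Z = 1/(jωC) = -j/(ω·C) = 0 - j564.8 Ω
Step 3 — Parallel branch: R2 || C = 1/(1/R2 + 1/C) = 241.8 - j428.2 Ω.
Step 4 — Series with R1: Z_total = R1 + (R2 || C) = 360.8 - j428.2 Ω = 560∠-49.9° Ω.
Step 5 — Source phasor: V = 20.6∠0.0° V = 20.6 V.
Step 6 — Ohm's law: I = V / Z_total = (20.6) / (360.8 - j428.2) = 0.02371 + j0.02813 A.
Step 7 — Convert to polar: |I| = 0.03679 A, ∠I = 49.9°.

I = 0.03679∠49.9° A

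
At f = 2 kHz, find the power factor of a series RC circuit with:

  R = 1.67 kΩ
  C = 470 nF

Step 1 — Angular frequency: ω = 2π·f = 2π·2000 = 1.257e+04 rad/s.
Step 2 — Component impedances:
  R: Z = R = 1670 Ω
  C: Z = 1/(jωC) = -j/(ω·C) = 0 - j169.3 Ω
Step 3 — Series combination: Z_total = R + C = 1670 - j169.3 Ω = 1679∠-5.8° Ω.
Step 4 — Power factor: PF = cos(φ) = Re(Z)/|Z| = 1670/1678.6 = 0.9949.
Step 5 — Type: Im(Z) = -169.3 ⇒ leading (phase φ = -5.8°).

PF = 0.9949 (leading, φ = -5.8°)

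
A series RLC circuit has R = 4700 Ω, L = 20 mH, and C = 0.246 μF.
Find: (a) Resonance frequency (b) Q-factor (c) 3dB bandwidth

Step 1 — Resonance condition Im(Z)=0 gives ω₀ = 1/√(LC).
Step 2 — ω₀ = 1/√(0.02·2.46e-07) = 1.426e+04 rad/s.
Step 3 — f₀ = ω₀/(2π) = 2269 Hz.
Step 4 — Series Q: Q = ω₀L/R = 1.426e+04·0.02/4700 = 0.06067.
Step 5 — 3dB bandwidth: Δω = ω₀/Q = 2.35e+05 rad/s; BW = Δω/(2π) = 3.74e+04 Hz.

(a) f₀ = 2269 Hz  (b) Q = 0.06067  (c) BW = 3.74e+04 Hz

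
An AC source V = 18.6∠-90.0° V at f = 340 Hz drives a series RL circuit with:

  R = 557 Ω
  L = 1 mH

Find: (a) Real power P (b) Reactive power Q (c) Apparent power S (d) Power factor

Step 1 — Angular frequency: ω = 2π·f = 2π·340 = 2136 rad/s.
Step 2 — Component impedances:
  R: Z = R = 557 Ω
  L: Z = jωL = j·2136·0.001 = 0 + j2.136 Ω
Step 3 — Series combination: Z_total = R + L = 557 + j2.136 Ω = 557∠0.2° Ω.
Step 4 — Source phasor: V = 18.6∠-90.0° V = 0 - j18.6 V.
Step 5 — Current: I = V / Z = -0.0001281 - j0.03339 A = 0.03339∠-90.2° A.
Step 6 — Complex power: S = V·I* = 0.6211 + j0.002382 VA.
Step 7 — Real power: P = Re(S) = 0.6211 W.
Step 8 — Reactive power: Q = Im(S) = 0.002382 VAR.
Step 9 — Apparent power: |S| = 0.6211 VA.
Step 10 — Power factor: PF = P/|S| = 1 (lagging).

(a) P = 0.6211 W  (b) Q = 0.002382 VAR  (c) S = 0.6211 VA  (d) PF = 1 (lagging)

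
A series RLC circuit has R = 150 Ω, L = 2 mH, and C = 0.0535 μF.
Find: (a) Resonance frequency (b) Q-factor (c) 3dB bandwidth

Step 1 — Resonance: ω₀ = 1/√(LC) = 1/√(0.002·5.35e-08) = 9.667e+04 rad/s.
Step 2 — f₀ = ω₀/(2π) = 1.539e+04 Hz.
Step 3 — Series Q: Q = ω₀L/R = 9.667e+04·0.002/150 = 1.289.
Step 4 — Bandwidth: Δω = ω₀/Q = 7.5e+04 rad/s; BW = Δω/(2π) = 1.194e+04 Hz.

(a) f₀ = 1.539e+04 Hz  (b) Q = 1.289  (c) BW = 1.194e+04 Hz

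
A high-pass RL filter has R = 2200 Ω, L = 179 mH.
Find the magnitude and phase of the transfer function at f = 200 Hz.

Step 1 — Angular frequency: ω = 2π·200 = 1257 rad/s.
Step 2 — Transfer function: H(jω) = jωL/(R + jωL).
Step 3 — Numerator jωL = j·224.9; denominator R + jωL = 2200 + j224.9.
Step 4 — H = 0.01035 + j0.1012.
Step 5 — Magnitude: |H| = 0.1017 (-19.9 dB); phase: φ = 84.2°.

|H| = 0.1017 (-19.9 dB), φ = 84.2°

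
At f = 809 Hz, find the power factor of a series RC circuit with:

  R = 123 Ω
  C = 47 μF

Step 1 — Angular frequency: ω = 2π·f = 2π·809 = 5083 rad/s.
Step 2 — Component impedances:
  R: Z = R = 123 Ω
  C: Z = 1/(jωC) = -j/(ω·C) = 0 - j4.186 Ω
Step 3 — Series combination: Z_total = R + C = 123 - j4.186 Ω = 123.1∠-1.9° Ω.
Step 4 — Power factor: PF = cos(φ) = Re(Z)/|Z| = 123/123.07 = 0.9994.
Step 5 — Type: Im(Z) = -4.186 ⇒ leading (phase φ = -1.9°).

PF = 0.9994 (leading, φ = -1.9°)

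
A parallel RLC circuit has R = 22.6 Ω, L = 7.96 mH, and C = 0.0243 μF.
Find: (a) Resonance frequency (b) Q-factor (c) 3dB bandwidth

Step 1 — Resonance: ω₀ = 1/√(LC) = 1/√(0.00796·2.43e-08) = 7.19e+04 rad/s.
Step 2 — f₀ = ω₀/(2π) = 1.144e+04 Hz.
Step 3 — Parallel Q: Q = R/(ω₀L) = 22.6/(7.19e+04·0.00796) = 0.03949.
Step 4 — Bandwidth: Δω = ω₀/Q = 1.821e+06 rad/s; BW = Δω/(2π) = 2.898e+05 Hz.

(a) f₀ = 1.144e+04 Hz  (b) Q = 0.03949  (c) BW = 2.898e+05 Hz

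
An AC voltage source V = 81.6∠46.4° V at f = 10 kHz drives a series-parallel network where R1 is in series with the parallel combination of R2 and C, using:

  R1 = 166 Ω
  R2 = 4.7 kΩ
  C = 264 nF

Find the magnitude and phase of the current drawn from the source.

Step 1 — Angular frequency: ω = 2π·f = 2π·1e+04 = 6.283e+04 rad/s.
Step 2 — Component impedances:
  R1: Z = R = 166 Ω
  R2: Z = R = 4700 Ω
  C: Z = 1/(jωC) = -j/(ω·C) = 0 - j60.29 Ω
Step 3 — Parallel branch: R2 || C = 1/(1/R2 + 1/C) = 0.7731 - j60.28 Ω.
Step 4 — Series with R1: Z_total = R1 + (R2 || C) = 166.8 - j60.28 Ω = 177.3∠-19.9° Ω.
Step 5 — Source phasor: V = 81.6∠46.4° V = 56.27 + j59.09 V.
Step 6 — Ohm's law: I = V / Z_total = (56.27 + j59.09) / (166.8 - j60.28) = 0.1852 + j0.4213 A.
Step 7 — Convert to polar: |I| = 0.4602 A, ∠I = 66.3°.

I = 0.4602∠66.3° A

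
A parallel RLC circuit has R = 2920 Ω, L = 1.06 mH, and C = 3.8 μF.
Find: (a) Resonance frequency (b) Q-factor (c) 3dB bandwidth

Step 1 — Resonance: ω₀ = 1/√(LC) = 1/√(0.00106·3.8e-06) = 1.576e+04 rad/s.
Step 2 — f₀ = ω₀/(2π) = 2508 Hz.
Step 3 — Parallel Q: Q = R/(ω₀L) = 2920/(1.576e+04·0.00106) = 174.8.
Step 4 — Bandwidth: Δω = ω₀/Q = 90.12 rad/s; BW = Δω/(2π) = 14.34 Hz.

(a) f₀ = 2508 Hz  (b) Q = 174.8  (c) BW = 14.34 Hz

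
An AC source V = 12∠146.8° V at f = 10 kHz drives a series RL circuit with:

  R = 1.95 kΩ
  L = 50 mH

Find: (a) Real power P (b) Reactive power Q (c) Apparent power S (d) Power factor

Step 1 — Angular frequency: ω = 2π·f = 2π·1e+04 = 6.283e+04 rad/s.
Step 2 — Component impedances:
  R: Z = R = 1950 Ω
  L: Z = jωL = j·6.283e+04·0.05 = 0 + j3142 Ω
Step 3 — Series combination: Z_total = R + L = 1950 + j3142 Ω = 3698∠58.2° Ω.
Step 4 — Source phasor: V = 12∠146.8° V = -10.04 + j6.571 V.
Step 5 — Current: I = V / Z = 7.77e-05 + j0.003244 A = 0.003245∠88.6° A.
Step 6 — Complex power: S = V·I* = 0.02054 + j0.03309 VA.
Step 7 — Real power: P = Re(S) = 0.02054 W.
Step 8 — Reactive power: Q = Im(S) = 0.03309 VAR.
Step 9 — Apparent power: |S| = 0.03894 VA.
Step 10 — Power factor: PF = P/|S| = 0.5274 (lagging).

(a) P = 0.02054 W  (b) Q = 0.03309 VAR  (c) S = 0.03894 VA  (d) PF = 0.5274 (lagging)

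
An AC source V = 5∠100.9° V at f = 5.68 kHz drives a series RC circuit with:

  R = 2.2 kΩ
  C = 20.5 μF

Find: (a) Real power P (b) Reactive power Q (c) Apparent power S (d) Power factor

Step 1 — Angular frequency: ω = 2π·f = 2π·5680 = 3.569e+04 rad/s.
Step 2 — Component impedances:
  R: Z = R = 2200 Ω
  C: Z = 1/(jωC) = -j/(ω·C) = 0 - j1.367 Ω
Step 3 — Series combination: Z_total = R + C = 2200 - j1.367 Ω = 2200∠-0.0° Ω.
Step 4 — Source phasor: V = 5∠100.9° V = -0.9455 + j4.91 V.
Step 5 — Current: I = V / Z = -0.0004311 + j0.002231 A = 0.002273∠100.9° A.
Step 6 — Complex power: S = V·I* = 0.01136 - j7.06e-06 VA.
Step 7 — Real power: P = Re(S) = 0.01136 W.
Step 8 — Reactive power: Q = Im(S) = -7.06e-06 VAR.
Step 9 — Apparent power: |S| = 0.01136 VA.
Step 10 — Power factor: PF = P/|S| = 1 (leading).

(a) P = 0.01136 W  (b) Q = -7.06e-06 VAR  (c) S = 0.01136 VA  (d) PF = 1 (leading)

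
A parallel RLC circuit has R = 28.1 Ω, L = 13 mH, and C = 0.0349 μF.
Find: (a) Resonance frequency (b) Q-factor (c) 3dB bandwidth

Step 1 — Resonance: ω₀ = 1/√(LC) = 1/√(0.013·3.49e-08) = 4.695e+04 rad/s.
Step 2 — f₀ = ω₀/(2π) = 7472 Hz.
Step 3 — Parallel Q: Q = R/(ω₀L) = 28.1/(4.695e+04·0.013) = 0.04604.
Step 4 — Bandwidth: Δω = ω₀/Q = 1.02e+06 rad/s; BW = Δω/(2π) = 1.623e+05 Hz.

(a) f₀ = 7472 Hz  (b) Q = 0.04604  (c) BW = 1.623e+05 Hz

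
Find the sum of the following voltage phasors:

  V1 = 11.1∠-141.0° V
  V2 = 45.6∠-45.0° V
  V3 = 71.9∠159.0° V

Step 1 — Convert each phasor to rectangular form:
  V1 = 11.1·(cos(-141.0°) + j·sin(-141.0°)) = -8.626 - j6.985 V
  V2 = 45.6·(cos(-45.0°) + j·sin(-45.0°)) = 32.24 - j32.24 V
  V3 = 71.9·(cos(159.0°) + j·sin(159.0°)) = -67.12 + j25.77 V
Step 2 — Sum components: V_total = -43.51 - j13.46 V.
Step 3 — Convert to polar: |V_total| = 45.54 V, ∠V_total = -162.8°.

V_total = 45.54∠-162.8° V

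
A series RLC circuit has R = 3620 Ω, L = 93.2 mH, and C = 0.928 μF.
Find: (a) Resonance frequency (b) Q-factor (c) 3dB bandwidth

Step 1 — Resonance: ω₀ = 1/√(LC) = 1/√(0.0932·9.28e-07) = 3400 rad/s.
Step 2 — f₀ = ω₀/(2π) = 541.2 Hz.
Step 3 — Series Q: Q = ω₀L/R = 3400·0.0932/3620 = 0.08754.
Step 4 — Bandwidth: Δω = ω₀/Q = 3.884e+04 rad/s; BW = Δω/(2π) = 6182 Hz.

(a) f₀ = 541.2 Hz  (b) Q = 0.08754  (c) BW = 6182 Hz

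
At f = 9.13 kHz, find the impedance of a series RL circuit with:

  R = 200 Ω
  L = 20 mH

Step 1 — Angular frequency: ω = 2π·f = 2π·9130 = 5.737e+04 rad/s.
Step 2 — Component impedances:
  R: Z = R = 200 Ω
  L: Z = jωL = j·5.737e+04·0.02 = 0 + j1147 Ω
Step 3 — Series combination: Z_total = R + L = 200 + j1147 Ω = 1165∠80.1° Ω.

Z = 200 + j1147 Ω = 1165∠80.1° Ω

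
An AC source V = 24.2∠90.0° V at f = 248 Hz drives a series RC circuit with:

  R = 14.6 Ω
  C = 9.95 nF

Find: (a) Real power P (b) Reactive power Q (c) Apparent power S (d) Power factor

Step 1 — Angular frequency: ω = 2π·f = 2π·248 = 1558 rad/s.
Step 2 — Component impedances:
  R: Z = R = 14.6 Ω
  C: Z = 1/(jωC) = -j/(ω·C) = 0 - j6.45e+04 Ω
Step 3 — Series combination: Z_total = R + C = 14.6 - j6.45e+04 Ω = 6.45e+04∠-90.0° Ω.
Step 4 — Source phasor: V = 24.2∠90.0° V = 0 + j24.2 V.
Step 5 — Current: I = V / Z = -0.0003752 + j8.493e-08 A = 0.0003752∠180.0° A.
Step 6 — Complex power: S = V·I* = 2.055e-06 - j0.00908 VA.
Step 7 — Real power: P = Re(S) = 2.055e-06 W.
Step 8 — Reactive power: Q = Im(S) = -0.00908 VAR.
Step 9 — Apparent power: |S| = 0.00908 VA.
Step 10 — Power factor: PF = P/|S| = 0.0002264 (leading).

(a) P = 2.055e-06 W  (b) Q = -0.00908 VAR  (c) S = 0.00908 VA  (d) PF = 0.0002264 (leading)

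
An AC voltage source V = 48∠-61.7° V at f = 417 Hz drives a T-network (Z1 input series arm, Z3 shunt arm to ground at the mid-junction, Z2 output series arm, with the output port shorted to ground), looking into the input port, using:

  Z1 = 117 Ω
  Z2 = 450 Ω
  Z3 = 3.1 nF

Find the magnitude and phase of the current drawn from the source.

Step 1 — Angular frequency: ω = 2π·f = 2π·417 = 2620 rad/s.
Step 2 — Component impedances:
  Z1: Z = R = 117 Ω
  Z2: Z = R = 450 Ω
  Z3: Z = 1/(jωC) = -j/(ω·C) = 0 - j1.231e+05 Ω
Step 3 — With the output port shorted to ground, the output series arm Z2 runs from the junction to ground; the shunt arm Z3 also runs from the junction to ground. They appear in parallel: Z3 || Z2 = 450 - j1.645 Ω.
Step 4 — Series with input arm Z1: Z_in = Z1 + (Z3 || Z2) = 567 - j1.645 Ω = 567∠-0.2° Ω.
Step 5 — Source phasor: V = 48∠-61.7° V = 22.76 - j42.26 V.
Step 6 — Ohm's law: I = V / Z_total = (22.76 - j42.26) / (567 - j1.645) = 0.04035 - j0.07442 A.
Step 7 — Convert to polar: |I| = 0.08466 A, ∠I = -61.5°.

I = 0.08466∠-61.5° A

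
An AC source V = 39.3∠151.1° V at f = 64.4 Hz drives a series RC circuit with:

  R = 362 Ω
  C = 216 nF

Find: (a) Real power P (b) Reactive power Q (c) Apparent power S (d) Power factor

Step 1 — Angular frequency: ω = 2π·f = 2π·64.4 = 404.6 rad/s.
Step 2 — Component impedances:
  R: Z = R = 362 Ω
  C: Z = 1/(jωC) = -j/(ω·C) = 0 - j1.144e+04 Ω
Step 3 — Series combination: Z_total = R + C = 362 - j1.144e+04 Ω = 1.145e+04∠-88.2° Ω.
Step 4 — Source phasor: V = 39.3∠151.1° V = -34.41 + j18.99 V.
Step 5 — Current: I = V / Z = -0.001753 - j0.002952 A = 0.003433∠-120.7° A.
Step 6 — Complex power: S = V·I* = 0.004267 - j0.1349 VA.
Step 7 — Real power: P = Re(S) = 0.004267 W.
Step 8 — Reactive power: Q = Im(S) = -0.1349 VAR.
Step 9 — Apparent power: |S| = 0.1349 VA.
Step 10 — Power factor: PF = P/|S| = 0.03162 (leading).

(a) P = 0.004267 W  (b) Q = -0.1349 VAR  (c) S = 0.1349 VA  (d) PF = 0.03162 (leading)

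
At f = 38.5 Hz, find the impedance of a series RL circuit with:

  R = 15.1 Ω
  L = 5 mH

Step 1 — Angular frequency: ω = 2π·f = 2π·38.5 = 241.9 rad/s.
Step 2 — Component impedances:
  R: Z = R = 15.1 Ω
  L: Z = jωL = j·241.9·0.005 = 0 + j1.21 Ω
Step 3 — Series combination: Z_total = R + L = 15.1 + j1.21 Ω = 15.15∠4.6° Ω.

Z = 15.1 + j1.21 Ω = 15.15∠4.6° Ω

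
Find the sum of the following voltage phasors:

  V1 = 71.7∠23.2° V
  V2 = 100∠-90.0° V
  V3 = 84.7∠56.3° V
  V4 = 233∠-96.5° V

Step 1 — Convert each phasor to rectangular form:
  V1 = 71.7·(cos(23.2°) + j·sin(23.2°)) = 65.9 + j28.25 V
  V2 = 100·(cos(-90.0°) + j·sin(-90.0°)) = 0 - j100 V
  V3 = 84.7·(cos(56.3°) + j·sin(56.3°)) = 47 + j70.47 V
  V4 = 233·(cos(-96.5°) + j·sin(-96.5°)) = -26.38 - j231.5 V
Step 2 — Sum components: V_total = 86.52 - j232.8 V.
Step 3 — Convert to polar: |V_total| = 248.3 V, ∠V_total = -69.6°.

V_total = 248.3∠-69.6° V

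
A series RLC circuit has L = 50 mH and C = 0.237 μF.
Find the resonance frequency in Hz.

Step 1 — Resonance condition Im(Z)=0 gives ω₀ = 1/√(LC).
Step 2 — ω₀ = 1/√(0.05·2.37e-07) = 9186 rad/s.
Step 3 — f₀ = ω₀/(2π) = 1462 Hz.

f₀ = 1462 Hz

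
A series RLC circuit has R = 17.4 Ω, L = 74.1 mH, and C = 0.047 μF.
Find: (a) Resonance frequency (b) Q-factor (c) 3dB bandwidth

Step 1 — Resonance: ω₀ = 1/√(LC) = 1/√(0.0741·4.7e-08) = 1.695e+04 rad/s.
Step 2 — f₀ = ω₀/(2π) = 2697 Hz.
Step 3 — Series Q: Q = ω₀L/R = 1.695e+04·0.0741/17.4 = 72.16.
Step 4 — Bandwidth: Δω = ω₀/Q = 234.8 rad/s; BW = Δω/(2π) = 37.37 Hz.

(a) f₀ = 2697 Hz  (b) Q = 72.16  (c) BW = 37.37 Hz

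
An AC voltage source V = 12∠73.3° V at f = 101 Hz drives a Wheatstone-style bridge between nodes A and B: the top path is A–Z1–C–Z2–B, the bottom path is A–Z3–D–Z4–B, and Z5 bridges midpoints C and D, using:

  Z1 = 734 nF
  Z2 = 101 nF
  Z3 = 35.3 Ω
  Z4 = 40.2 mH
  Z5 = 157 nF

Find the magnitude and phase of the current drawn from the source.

Step 1 — Angular frequency: ω = 2π·f = 2π·101 = 634.6 rad/s.
Step 2 — Component impedances:
  Z1: Z = 1/(jωC) = -j/(ω·C) = 0 - j2147 Ω
  Z2: Z = 1/(jωC) = -j/(ω·C) = 0 - j1.56e+04 Ω
  Z3: Z = R = 35.3 Ω
  Z4: Z = jωL = j·634.6·0.0402 = 0 + j25.51 Ω
  Z5: Z = 1/(jωC) = -j/(ω·C) = 0 - j1.004e+04 Ω
Step 3 — Bridge requires nodal analysis (the Z5 bridge couples midpoints C and D, so the two paths cannot be reduced to a simple series/parallel combination). Setting node B to ground and injecting 1 A at node A, the 3-node admittance system at A, C, D solves to V_A = Z_AB = 35.38 + j25.4 Ω = 43.56∠35.7° Ω.
Step 4 — Source phasor: V = 12∠73.3° V = 3.448 + j11.49 V.
Step 5 — Ohm's law: I = V / Z_total = (3.448 + j11.49) / (35.38 + j25.4) = 0.2182 + j0.1682 A.
Step 6 — Convert to polar: |I| = 0.2755 A, ∠I = 37.6°.

I = 0.2755∠37.6° A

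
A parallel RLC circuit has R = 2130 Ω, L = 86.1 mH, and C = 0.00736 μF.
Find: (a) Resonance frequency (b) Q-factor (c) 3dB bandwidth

Step 1 — Resonance: ω₀ = 1/√(LC) = 1/√(0.0861·7.36e-09) = 3.972e+04 rad/s.
Step 2 — f₀ = ω₀/(2π) = 6322 Hz.
Step 3 — Parallel Q: Q = R/(ω₀L) = 2130/(3.972e+04·0.0861) = 0.6228.
Step 4 — Bandwidth: Δω = ω₀/Q = 6.379e+04 rad/s; BW = Δω/(2π) = 1.015e+04 Hz.

(a) f₀ = 6322 Hz  (b) Q = 0.6228  (c) BW = 1.015e+04 Hz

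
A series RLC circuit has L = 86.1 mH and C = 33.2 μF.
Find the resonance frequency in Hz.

Step 1 — Resonance condition Im(Z)=0 gives ω₀ = 1/√(LC).
Step 2 — ω₀ = 1/√(0.0861·3.32e-05) = 591.5 rad/s.
Step 3 — f₀ = ω₀/(2π) = 94.13 Hz.

f₀ = 94.13 Hz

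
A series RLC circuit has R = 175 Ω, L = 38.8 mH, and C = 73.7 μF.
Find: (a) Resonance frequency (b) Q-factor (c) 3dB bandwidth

Step 1 — Resonance condition Im(Z)=0 gives ω₀ = 1/√(LC).
Step 2 — ω₀ = 1/√(0.0388·7.37e-05) = 591.4 rad/s.
Step 3 — f₀ = ω₀/(2π) = 94.12 Hz.
Step 4 — Series Q: Q = ω₀L/R = 591.4·0.0388/175 = 0.1311.
Step 5 — 3dB bandwidth: Δω = ω₀/Q = 4510 rad/s; BW = Δω/(2π) = 717.8 Hz.

(a) f₀ = 94.12 Hz  (b) Q = 0.1311  (c) BW = 717.8 Hz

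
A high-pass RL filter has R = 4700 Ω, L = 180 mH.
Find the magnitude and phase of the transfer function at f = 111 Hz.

Step 1 — Angular frequency: ω = 2π·111 = 697.4 rad/s.
Step 2 — Transfer function: H(jω) = jωL/(R + jωL).
Step 3 — Numerator jωL = j·125.5; denominator R + jωL = 4700 + j125.5.
Step 4 — H = 0.0007129 + j0.02669.
Step 5 — Magnitude: |H| = 0.0267 (-31.5 dB); phase: φ = 88.5°.

|H| = 0.0267 (-31.5 dB), φ = 88.5°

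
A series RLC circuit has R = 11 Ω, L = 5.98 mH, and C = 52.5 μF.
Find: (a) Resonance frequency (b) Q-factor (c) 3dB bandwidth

Step 1 — Resonance condition Im(Z)=0 gives ω₀ = 1/√(LC).
Step 2 — ω₀ = 1/√(0.00598·5.25e-05) = 1785 rad/s.
Step 3 — f₀ = ω₀/(2π) = 284 Hz.
Step 4 — Series Q: Q = ω₀L/R = 1785·0.00598/11 = 0.9702.
Step 5 — 3dB bandwidth: Δω = ω₀/Q = 1839 rad/s; BW = Δω/(2π) = 292.8 Hz.

(a) f₀ = 284 Hz  (b) Q = 0.9702  (c) BW = 292.8 Hz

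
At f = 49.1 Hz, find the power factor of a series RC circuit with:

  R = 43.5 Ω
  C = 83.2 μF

Step 1 — Angular frequency: ω = 2π·f = 2π·49.1 = 308.5 rad/s.
Step 2 — Component impedances:
  R: Z = R = 43.5 Ω
  C: Z = 1/(jωC) = -j/(ω·C) = 0 - j38.96 Ω
Step 3 — Series combination: Z_total = R + C = 43.5 - j38.96 Ω = 58.4∠-41.8° Ω.
Step 4 — Power factor: PF = cos(φ) = Re(Z)/|Z| = 43.5/58.4 = 0.7449.
Step 5 — Type: Im(Z) = -38.96 ⇒ leading (phase φ = -41.8°).

PF = 0.7449 (leading, φ = -41.8°)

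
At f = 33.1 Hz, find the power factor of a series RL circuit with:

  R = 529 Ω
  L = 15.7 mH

Step 1 — Angular frequency: ω = 2π·f = 2π·33.1 = 208 rad/s.
Step 2 — Component impedances:
  R: Z = R = 529 Ω
  L: Z = jωL = j·208·0.0157 = 0 + j3.265 Ω
Step 3 — Series combination: Z_total = R + L = 529 + j3.265 Ω = 529∠0.4° Ω.
Step 4 — Power factor: PF = cos(φ) = Re(Z)/|Z| = 529/529 = 1.
Step 5 — Type: Im(Z) = 3.265 ⇒ lagging (phase φ = 0.4°).

PF = 1 (lagging, φ = 0.4°)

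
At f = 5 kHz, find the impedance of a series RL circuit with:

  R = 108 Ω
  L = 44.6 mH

Step 1 — Angular frequency: ω = 2π·f = 2π·5000 = 3.142e+04 rad/s.
Step 2 — Component impedances:
  R: Z = R = 108 Ω
  L: Z = jωL = j·3.142e+04·0.0446 = 0 + j1401 Ω
Step 3 — Series combination: Z_total = R + L = 108 + j1401 Ω = 1405∠85.6° Ω.

Z = 108 + j1401 Ω = 1405∠85.6° Ω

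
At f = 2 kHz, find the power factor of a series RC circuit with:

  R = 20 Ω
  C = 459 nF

Step 1 — Angular frequency: ω = 2π·f = 2π·2000 = 1.257e+04 rad/s.
Step 2 — Component impedances:
  R: Z = R = 20 Ω
  C: Z = 1/(jωC) = -j/(ω·C) = 0 - j173.4 Ω
Step 3 — Series combination: Z_total = R + C = 20 - j173.4 Ω = 174.5∠-83.4° Ω.
Step 4 — Power factor: PF = cos(φ) = Re(Z)/|Z| = 20/174.5 = 0.1146.
Step 5 — Type: Im(Z) = -173.4 ⇒ leading (phase φ = -83.4°).

PF = 0.1146 (leading, φ = -83.4°)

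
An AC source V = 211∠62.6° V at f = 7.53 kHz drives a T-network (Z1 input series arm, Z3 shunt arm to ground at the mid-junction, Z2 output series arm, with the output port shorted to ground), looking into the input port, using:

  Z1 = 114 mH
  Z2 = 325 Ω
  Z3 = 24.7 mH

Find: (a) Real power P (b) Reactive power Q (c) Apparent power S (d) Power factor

Step 1 — Angular frequency: ω = 2π·f = 2π·7530 = 4.731e+04 rad/s.
Step 2 — Component impedances:
  Z1: Z = jωL = j·4.731e+04·0.114 = 0 + j5394 Ω
  Z2: Z = R = 325 Ω
  Z3: Z = jωL = j·4.731e+04·0.0247 = 0 + j1169 Ω
Step 3 — With the output port shorted to ground, the output series arm Z2 runs from the junction to ground; the shunt arm Z3 also runs from the junction to ground. They appear in parallel: Z3 || Z2 = 301.7 + j83.9 Ω.
Step 4 — Series with input arm Z1: Z_in = Z1 + (Z3 || Z2) = 301.7 + j5478 Ω = 5486∠86.8° Ω.
Step 5 — Source phasor: V = 211∠62.6° V = 97.1 + j187.3 V.
Step 6 — Current: I = V / Z = 0.03507 - j0.0158 A = 0.03846∠-24.2° A.
Step 7 — Complex power: S = V·I* = 0.4463 + j8.103 VA.
Step 8 — Real power: P = Re(S) = 0.4463 W.
Step 9 — Reactive power: Q = Im(S) = 8.103 VAR.
Step 10 — Apparent power: |S| = 8.116 VA.
Step 11 — Power factor: PF = P/|S| = 0.05499 (lagging).

(a) P = 0.4463 W  (b) Q = 8.103 VAR  (c) S = 8.116 VA  (d) PF = 0.05499 (lagging)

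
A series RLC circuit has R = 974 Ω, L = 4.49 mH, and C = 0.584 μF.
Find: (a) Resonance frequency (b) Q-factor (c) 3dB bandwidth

Step 1 — Resonance: ω₀ = 1/√(LC) = 1/√(0.00449·5.84e-07) = 1.953e+04 rad/s.
Step 2 — f₀ = ω₀/(2π) = 3108 Hz.
Step 3 — Series Q: Q = ω₀L/R = 1.953e+04·0.00449/974 = 0.09002.
Step 4 — Bandwidth: Δω = ω₀/Q = 2.169e+05 rad/s; BW = Δω/(2π) = 3.452e+04 Hz.

(a) f₀ = 3108 Hz  (b) Q = 0.09002  (c) BW = 3.452e+04 Hz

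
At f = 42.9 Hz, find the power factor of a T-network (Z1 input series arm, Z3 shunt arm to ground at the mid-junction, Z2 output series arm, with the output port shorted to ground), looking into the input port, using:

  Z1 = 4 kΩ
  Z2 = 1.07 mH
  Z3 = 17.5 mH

Step 1 — Angular frequency: ω = 2π·f = 2π·42.9 = 269.5 rad/s.
Step 2 — Component impedances:
  Z1: Z = R = 4000 Ω
  Z2: Z = jωL = j·269.5·0.00107 = 0 + j0.2884 Ω
  Z3: Z = jωL = j·269.5·0.0175 = 0 + j4.717 Ω
Step 3 — With the output port shorted to ground, the output series arm Z2 runs from the junction to ground; the shunt arm Z3 also runs from the junction to ground. They appear in parallel: Z3 || Z2 = 0 + j0.2718 Ω.
Step 4 — Series with input arm Z1: Z_in = Z1 + (Z3 || Z2) = 4000 + j0.2718 Ω = 4000∠0.0° Ω.
Step 5 — Power factor: PF = cos(φ) = Re(Z)/|Z| = 4000/4000 = 1.
Step 6 — Type: Im(Z) = 0.2718 ⇒ lagging (phase φ = 0.0°).

PF = 1 (lagging, φ = 0.0°)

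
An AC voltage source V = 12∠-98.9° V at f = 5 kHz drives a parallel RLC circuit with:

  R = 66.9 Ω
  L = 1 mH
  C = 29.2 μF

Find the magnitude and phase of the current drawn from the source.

Step 1 — Angular frequency: ω = 2π·f = 2π·5000 = 3.142e+04 rad/s.
Step 2 — Component impedances:
  R: Z = R = 66.9 Ω
  L: Z = jωL = j·3.142e+04·0.001 = 0 + j31.42 Ω
  C: Z = 1/(jωC) = -j/(ω·C) = 0 - j1.09 Ω
Step 3 — Parallel combination: 1/Z_total = 1/R + 1/L + 1/C; Z_total = 0.01906 - j1.129 Ω = 1.129∠-89.0° Ω.
Step 4 — Source phasor: V = 12∠-98.9° V = -1.857 - j11.86 V.
Step 5 — Ohm's law: I = V / Z_total = (-1.857 - j11.86) / (0.01906 - j1.129) = 10.47 - j1.821 A.
Step 6 — Convert to polar: |I| = 10.63 A, ∠I = -9.9°.

I = 10.63∠-9.9° A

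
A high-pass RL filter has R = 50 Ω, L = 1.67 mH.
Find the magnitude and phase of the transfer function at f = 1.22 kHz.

Step 1 — Angular frequency: ω = 2π·1220 = 7665 rad/s.
Step 2 — Transfer function: H(jω) = jωL/(R + jωL).
Step 3 — Numerator jωL = j·12.8; denominator R + jωL = 50 + j12.8.
Step 4 — H = 0.06152 + j0.2403.
Step 5 — Magnitude: |H| = 0.248 (-12.1 dB); phase: φ = 75.6°.

|H| = 0.248 (-12.1 dB), φ = 75.6°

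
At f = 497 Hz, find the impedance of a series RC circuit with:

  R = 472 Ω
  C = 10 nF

Step 1 — Angular frequency: ω = 2π·f = 2π·497 = 3123 rad/s.
Step 2 — Component impedances:
  R: Z = R = 472 Ω
  C: Z = 1/(jωC) = -j/(ω·C) = 0 - j3.202e+04 Ω
Step 3 — Series combination: Z_total = R + C = 472 - j3.202e+04 Ω = 3.203e+04∠-89.2° Ω.

Z = 472 - j3.202e+04 Ω = 3.203e+04∠-89.2° Ω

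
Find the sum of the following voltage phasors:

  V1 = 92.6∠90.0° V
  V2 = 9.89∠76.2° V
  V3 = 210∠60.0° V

Step 1 — Convert each phasor to rectangular form:
  V1 = 92.6·(cos(90.0°) + j·sin(90.0°)) = 0 + j92.6 V
  V2 = 9.89·(cos(76.2°) + j·sin(76.2°)) = 2.359 + j9.605 V
  V3 = 210·(cos(60.0°) + j·sin(60.0°)) = 105 + j181.9 V
Step 2 — Sum components: V_total = 107.4 + j284.1 V.
Step 3 — Convert to polar: |V_total| = 303.7 V, ∠V_total = 69.3°.

V_total = 303.7∠69.3° V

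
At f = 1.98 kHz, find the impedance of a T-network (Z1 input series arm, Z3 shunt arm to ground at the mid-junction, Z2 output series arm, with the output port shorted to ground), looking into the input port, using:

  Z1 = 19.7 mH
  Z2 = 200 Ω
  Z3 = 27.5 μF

Step 1 — Angular frequency: ω = 2π·f = 2π·1980 = 1.244e+04 rad/s.
Step 2 — Component impedances:
  Z1: Z = jωL = j·1.244e+04·0.0197 = 0 + j245.1 Ω
  Z2: Z = R = 200 Ω
  Z3: Z = 1/(jωC) = -j/(ω·C) = 0 - j2.923 Ω
Step 3 — With the output port shorted to ground, the output series arm Z2 runs from the junction to ground; the shunt arm Z3 also runs from the junction to ground. They appear in parallel: Z3 || Z2 = 0.04271 - j2.922 Ω.
Step 4 — Series with input arm Z1: Z_in = Z1 + (Z3 || Z2) = 0.04271 + j242.2 Ω = 242.2∠90.0° Ω.

Z = 0.04271 + j242.2 Ω = 242.2∠90.0° Ω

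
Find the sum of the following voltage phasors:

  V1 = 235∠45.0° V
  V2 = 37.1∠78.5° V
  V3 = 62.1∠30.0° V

Step 1 — Convert each phasor to rectangular form:
  V1 = 235·(cos(45.0°) + j·sin(45.0°)) = 166.2 + j166.2 V
  V2 = 37.1·(cos(78.5°) + j·sin(78.5°)) = 7.397 + j36.36 V
  V3 = 62.1·(cos(30.0°) + j·sin(30.0°)) = 53.78 + j31.05 V
Step 2 — Sum components: V_total = 227.3 + j233.6 V.
Step 3 — Convert to polar: |V_total| = 326 V, ∠V_total = 45.8°.

V_total = 326∠45.8° V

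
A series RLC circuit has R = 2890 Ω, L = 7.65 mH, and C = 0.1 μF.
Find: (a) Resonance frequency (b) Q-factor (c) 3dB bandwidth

Step 1 — Resonance: ω₀ = 1/√(LC) = 1/√(0.00765·1e-07) = 3.616e+04 rad/s.
Step 2 — f₀ = ω₀/(2π) = 5754 Hz.
Step 3 — Series Q: Q = ω₀L/R = 3.616e+04·0.00765/2890 = 0.0957.
Step 4 — Bandwidth: Δω = ω₀/Q = 3.778e+05 rad/s; BW = Δω/(2π) = 6.013e+04 Hz.

(a) f₀ = 5754 Hz  (b) Q = 0.0957  (c) BW = 6.013e+04 Hz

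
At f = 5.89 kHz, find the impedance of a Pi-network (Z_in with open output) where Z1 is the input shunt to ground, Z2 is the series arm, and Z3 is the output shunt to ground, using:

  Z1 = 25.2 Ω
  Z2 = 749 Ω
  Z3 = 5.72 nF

Step 1 — Angular frequency: ω = 2π·f = 2π·5890 = 3.701e+04 rad/s.
Step 2 — Component impedances:
  Z1: Z = R = 25.2 Ω
  Z2: Z = R = 749 Ω
  Z3: Z = 1/(jωC) = -j/(ω·C) = 0 - j4724 Ω
Step 3 — With open output, the series arm Z2 and the output shunt Z3 appear in series to ground: Z2 + Z3 = 749 - j4724 Ω.
Step 4 — Parallel with input shunt Z1: Z_in = Z1 || (Z2 + Z3) = 25.18 - j0.1309 Ω = 25.18∠-0.3° Ω.

Z = 25.18 - j0.1309 Ω = 25.18∠-0.3° Ω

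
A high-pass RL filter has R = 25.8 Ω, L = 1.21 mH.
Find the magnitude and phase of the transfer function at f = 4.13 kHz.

Step 1 — Angular frequency: ω = 2π·4130 = 2.595e+04 rad/s.
Step 2 — Transfer function: H(jω) = jωL/(R + jωL).
Step 3 — Numerator jωL = j·31.4; denominator R + jωL = 25.8 + j31.4.
Step 4 — H = 0.597 + j0.4905.
Step 5 — Magnitude: |H| = 0.7726 (-2.2 dB); phase: φ = 39.4°.

|H| = 0.7726 (-2.2 dB), φ = 39.4°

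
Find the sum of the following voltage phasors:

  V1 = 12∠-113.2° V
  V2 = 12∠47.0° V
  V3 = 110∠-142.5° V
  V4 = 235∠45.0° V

Step 1 — Convert each phasor to rectangular form:
  V1 = 12·(cos(-113.2°) + j·sin(-113.2°)) = -4.727 - j11.03 V
  V2 = 12·(cos(47.0°) + j·sin(47.0°)) = 8.184 + j8.776 V
  V3 = 110·(cos(-142.5°) + j·sin(-142.5°)) = -87.27 - j66.96 V
  V4 = 235·(cos(45.0°) + j·sin(45.0°)) = 166.2 + j166.2 V
Step 2 — Sum components: V_total = 82.36 + j96.95 V.
Step 3 — Convert to polar: |V_total| = 127.2 V, ∠V_total = 49.7°.

V_total = 127.2∠49.7° V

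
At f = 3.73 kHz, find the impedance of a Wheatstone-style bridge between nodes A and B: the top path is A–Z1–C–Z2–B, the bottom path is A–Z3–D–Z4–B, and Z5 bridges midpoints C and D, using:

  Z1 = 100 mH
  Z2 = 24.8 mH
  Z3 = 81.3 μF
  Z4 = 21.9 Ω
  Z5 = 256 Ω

Step 1 — Angular frequency: ω = 2π·f = 2π·3730 = 2.344e+04 rad/s.
Step 2 — Component impedances:
  Z1: Z = jωL = j·2.344e+04·0.1 = 0 + j2344 Ω
  Z2: Z = jωL = j·2.344e+04·0.0248 = 0 + j581.2 Ω
  Z3: Z = 1/(jωC) = -j/(ω·C) = 0 - j0.5248 Ω
  Z4: Z = R = 21.9 Ω
  Z5: Z = R = 256 Ω
Step 3 — Bridge requires nodal analysis (the Z5 bridge couples midpoints C and D, so the two paths cannot be reduced to a simple series/parallel combination). Setting node B to ground and injecting 1 A at node A, the 3-node admittance system at A, C, D solves to V_A = Z_AB = 21.61 + j0.1262 Ω = 21.61∠0.3° Ω.

Z = 21.61 + j0.1262 Ω = 21.61∠0.3° Ω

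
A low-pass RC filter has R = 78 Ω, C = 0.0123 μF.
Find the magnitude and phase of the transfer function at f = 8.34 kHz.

Step 1 — Angular frequency: ω = 2π·8340 = 5.24e+04 rad/s.
Step 2 — Transfer function: H(jω) = 1/(1 + jωRC).
Step 3 — Denominator: 1 + jωRC = 1 + j·5.24e+04·78·1.23e-08 = 1 + j0.05027.
Step 4 — H = 0.9975 - j0.05015.
Step 5 — Magnitude: |H| = 0.9987 (-0.0 dB); phase: φ = -2.9°.

|H| = 0.9987 (-0.0 dB), φ = -2.9°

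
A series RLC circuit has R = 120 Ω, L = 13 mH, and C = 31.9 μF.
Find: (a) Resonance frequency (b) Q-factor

Step 1 — Resonance condition Im(Z)=0 gives ω₀ = 1/√(LC).
Step 2 — ω₀ = 1/√(0.013·3.19e-05) = 1553 rad/s.
Step 3 — f₀ = ω₀/(2π) = 247.1 Hz.
Step 4 — Series Q: Q = ω₀L/R = 1553·0.013/120 = 0.1682.

(a) f₀ = 247.1 Hz  (b) Q = 0.1682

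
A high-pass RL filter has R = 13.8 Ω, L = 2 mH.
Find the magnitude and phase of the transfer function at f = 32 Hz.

Step 1 — Angular frequency: ω = 2π·32 = 201.1 rad/s.
Step 2 — Transfer function: H(jω) = jωL/(R + jωL).
Step 3 — Numerator jωL = j·0.4021; denominator R + jωL = 13.8 + j0.4021.
Step 4 — H = 0.0008484 + j0.02911.
Step 5 — Magnitude: |H| = 0.02913 (-30.7 dB); phase: φ = 88.3°.

|H| = 0.02913 (-30.7 dB), φ = 88.3°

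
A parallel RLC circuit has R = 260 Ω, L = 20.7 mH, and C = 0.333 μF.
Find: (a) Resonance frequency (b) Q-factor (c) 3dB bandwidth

Step 1 — Resonance: ω₀ = 1/√(LC) = 1/√(0.0207·3.33e-07) = 1.204e+04 rad/s.
Step 2 — f₀ = ω₀/(2π) = 1917 Hz.
Step 3 — Parallel Q: Q = R/(ω₀L) = 260/(1.204e+04·0.0207) = 1.043.
Step 4 — Bandwidth: Δω = ω₀/Q = 1.155e+04 rad/s; BW = Δω/(2π) = 1838 Hz.

(a) f₀ = 1917 Hz  (b) Q = 1.043  (c) BW = 1838 Hz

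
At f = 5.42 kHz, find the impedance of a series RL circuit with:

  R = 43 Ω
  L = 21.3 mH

Step 1 — Angular frequency: ω = 2π·f = 2π·5420 = 3.405e+04 rad/s.
Step 2 — Component impedances:
  R: Z = R = 43 Ω
  L: Z = jωL = j·3.405e+04·0.0213 = 0 + j725.4 Ω
Step 3 — Series combination: Z_total = R + L = 43 + j725.4 Ω = 726.6∠86.6° Ω.

Z = 43 + j725.4 Ω = 726.6∠86.6° Ω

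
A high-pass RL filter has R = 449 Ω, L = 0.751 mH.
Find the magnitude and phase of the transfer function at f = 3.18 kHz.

Step 1 — Angular frequency: ω = 2π·3180 = 1.998e+04 rad/s.
Step 2 — Transfer function: H(jω) = jωL/(R + jωL).
Step 3 — Numerator jωL = j·15.01; denominator R + jωL = 449 + j15.01.
Step 4 — H = 0.001116 + j0.03338.
Step 5 — Magnitude: |H| = 0.0334 (-29.5 dB); phase: φ = 88.1°.

|H| = 0.0334 (-29.5 dB), φ = 88.1°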